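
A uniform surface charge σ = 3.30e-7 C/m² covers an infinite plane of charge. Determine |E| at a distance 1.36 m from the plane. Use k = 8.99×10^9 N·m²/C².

E = 1.86×10^4 N/C

The symmetry is planar: E is normal to the sheet and the same magnitude on both sides. Take a pillbox straddling the sheet with end-cap area A.
Only the two end caps contribute flux: Φ = 2EA. With Q_enc = σA, Gauss's law gives E = |σ|/(2ε₀).
E = 2πk|σ| = 2π(8.99×10^9)(3.30e-7) = 1.86×10^4 N/C.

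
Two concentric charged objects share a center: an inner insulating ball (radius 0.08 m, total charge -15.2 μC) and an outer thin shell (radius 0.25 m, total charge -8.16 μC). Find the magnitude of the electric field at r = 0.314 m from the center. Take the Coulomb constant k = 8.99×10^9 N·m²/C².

Use a concentric Gaussian sphere at r = 0.314 m (r > 0.25 m, enclosing both).
Q_enc = (-15.2 μC) + (-8.16 μC) = -2.336×10^-5 C.
Gauss's law: E·4πr² = Q_enc/ε₀.
E = k|Q_enc|/r² = (8.99×10^9)(2.336×10^-5)/(0.314)² = 2.13×10^6 N/C.

E ≈ 2.13×10^6 N/C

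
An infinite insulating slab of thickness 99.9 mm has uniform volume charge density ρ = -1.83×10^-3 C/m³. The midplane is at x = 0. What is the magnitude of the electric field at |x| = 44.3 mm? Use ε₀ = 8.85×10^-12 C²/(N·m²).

E ≈ 9.16×10^6 N/C

By symmetry E is perpendicular to the slab. A Gaussian pillbox from −44.3 mm to +44.3 mm (face area A) lies entirely within the slab.
Q_enc = ρ·(2x)·A and flux = 2EA, so 2EA = 2ρxA/ε₀ ⇒ E = |ρ|x/ε₀.
E = (1.83×10^-3)(0.0443)/(8.85×10^-12) = 9.16e6 N/C.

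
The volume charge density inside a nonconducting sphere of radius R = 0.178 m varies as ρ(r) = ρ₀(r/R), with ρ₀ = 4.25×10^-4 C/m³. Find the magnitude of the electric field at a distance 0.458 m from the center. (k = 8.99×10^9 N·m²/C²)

E ≈ 3.23×10^5 N/C

Symmetry ⇒ E = E(r) r̂. Gaussian sphere of radius r = 0.458 m (r > R, all charge enclosed).
Q_enc = 4π ∫₀^R ρ₀(r'/R)^1 r'² dr' = 4πρ₀R³/4 = 7.53×10^-6 C.
Since E is radial and uniform over the Gaussian sphere, Φ = E·4πr² = Q_enc/ε₀.
E = k|Q_enc|/r² = (8.99×10^9)(7.53e-6)/(0.458)² = 3.23×10^5 N/C.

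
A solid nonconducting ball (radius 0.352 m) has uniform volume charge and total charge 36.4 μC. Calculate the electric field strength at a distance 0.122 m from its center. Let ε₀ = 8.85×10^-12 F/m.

9.16e5 N/C

By spherical symmetry E is radial; choose a Gaussian sphere of radius r = 0.122 m (r < R).
For a uniform sphere the enclosed fraction is (r/R)³, so Q_enc = (36.4 μC)(0.122/0.352)³ = 1.515×10^-6 C.
Applying ∮E·dA = Q_enc/ε₀ with Φ = E(4πr²):
E = |Q_enc|/(4πε₀r²) = (1.515×10^-6)/(4π·8.85×10^-12·(0.122)²) = 9.16×10^5 N/C.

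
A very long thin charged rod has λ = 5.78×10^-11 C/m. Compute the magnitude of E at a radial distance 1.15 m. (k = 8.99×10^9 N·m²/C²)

0.904 V/m

Coaxial Gaussian cylinder, radius r = 1.15 m, length L.
Q_enc = λL, so λ_enc = 5.78e-11 C/m.
Gauss's law: E·2πrL = λ_enc L/ε₀.
E = 2k|λ_enc|/r = 2(8.99×10^9)(5.78e-11)/(1.15) = 0.904 N/C.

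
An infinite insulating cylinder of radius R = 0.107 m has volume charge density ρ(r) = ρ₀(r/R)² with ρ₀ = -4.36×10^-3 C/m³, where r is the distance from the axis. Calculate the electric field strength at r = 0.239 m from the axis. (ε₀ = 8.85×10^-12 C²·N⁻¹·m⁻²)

E = 5.90×10^6 N/C

Take a coaxial cylindrical Gaussian surface of radius r = 0.239 m and length L (r > R, full charge per length enclosed).
λ_enc = 2π ∫₀^R ρ₀(r'/R)^2 r' dr' = 2πρ₀R²/4 = -7.841×10^-5 C/m.
Gauss's law: E·2πrL = λ_enc L/ε₀.
E = |λ_enc|/(2πε₀r) = (7.841e-5)/(2π·8.85×10^-12·0.239) = 5.90e6 N/C.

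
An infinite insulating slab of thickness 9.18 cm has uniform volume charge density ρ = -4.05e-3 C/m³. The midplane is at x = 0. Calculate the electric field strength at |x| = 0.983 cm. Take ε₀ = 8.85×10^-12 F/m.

By symmetry E is perpendicular to the slab. A Gaussian pillbox from −0.983 cm to +0.983 cm (face area A) lies entirely within the slab.
Q_enc = ρ·(2x)·A and flux = 2EA, so 2EA = 2ρxA/ε₀ ⇒ E = |ρ|x/ε₀.
E = (4.05×10^-3)(0.00983)/(8.85×10^-12) = 4.50×10^6 N/C.

E ≈ 4.50×10^6 N/C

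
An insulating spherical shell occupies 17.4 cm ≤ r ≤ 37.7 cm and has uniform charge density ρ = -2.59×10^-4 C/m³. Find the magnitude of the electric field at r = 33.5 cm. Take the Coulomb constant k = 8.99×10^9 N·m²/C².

By spherical symmetry E is radial; choose a Gaussian sphere of radius r = 33.5 cm (within the shell material, 17.4 cm < r < 37.7 cm).
Enclosed charge is the volume from a to r: Q_enc = (4π/3)ρ(r³ − a³) = -3.507×10^-5 C.
By Gauss's law, ∮E·dA = E·4πr² = Q_enc/ε₀.
E = k|Q_enc|/r² = (8.99×10^9)(3.507×10^-5)/(0.335)² = 2.81×10^6 N/C.

E ≈ 2.81e6 N/C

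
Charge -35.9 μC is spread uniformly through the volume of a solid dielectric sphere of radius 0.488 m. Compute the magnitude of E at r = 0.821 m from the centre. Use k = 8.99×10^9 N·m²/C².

E ≈ 4.79×10^5 N/C

Use a concentric Gaussian sphere at r = 0.821 m (r > R, so the entire charge is enclosed).
Q_enc = -35.9 μC = -3.59e-5 C.
Gauss's law: E·4πr² = Q_enc/ε₀.
E = k|Q_enc|/r² = (8.99×10^9)(3.59×10^-5)/(0.821)² = 4.79e5 N/C.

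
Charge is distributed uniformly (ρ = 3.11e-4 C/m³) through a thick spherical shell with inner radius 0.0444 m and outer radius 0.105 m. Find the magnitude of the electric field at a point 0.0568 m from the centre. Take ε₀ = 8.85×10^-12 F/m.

Take a concentric spherical Gaussian surface of radius r = 0.0568 m (within the shell material, 0.0444 m < r < 0.105 m).
Only the shell between 0.0444 m and r is enclosed: Q_enc = ρ·(4π/3)(r³ − a³) = (3.11×10^-4)·(4π/3)·((0.0568)³ − (0.0444)³) = 1.247×10^-7 C.
Since E is radial and uniform over the Gaussian sphere, Φ = E·4πr² = Q_enc/ε₀.
E = |Q_enc|/(4πε₀r²) = (1.247×10^-7)/(4π·8.85×10^-12·(0.0568)²) = 3.48×10^5 N/C.

3.48×10^5 N/C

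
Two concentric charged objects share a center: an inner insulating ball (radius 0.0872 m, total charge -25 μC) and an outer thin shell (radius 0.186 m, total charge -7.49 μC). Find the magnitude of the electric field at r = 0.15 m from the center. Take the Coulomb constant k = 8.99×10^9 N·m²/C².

9.99e6 N/C

Use a concentric Gaussian sphere at r = 0.15 m (between the bodies, 0.0872 m < r < 0.186 m).
Only the inner charge is enclosed; the outer shell contributes nothing inside itself. Q_enc = -25 μC = -2.50×10^-5 C.
By Gauss's law, ∮E·dA = E·4πr² = Q_enc/ε₀.
E = k|Q_enc|/r² = (8.99×10^9)(2.50×10^-5)/(0.15)² = 9.99×10^6 N/C.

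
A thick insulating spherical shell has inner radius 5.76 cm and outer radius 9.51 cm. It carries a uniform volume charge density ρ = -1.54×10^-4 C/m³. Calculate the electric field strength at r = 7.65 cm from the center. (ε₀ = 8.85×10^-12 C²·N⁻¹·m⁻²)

Symmetry ⇒ E = E(r) r̂. Gaussian sphere of radius r = 7.65 cm (within the shell material, 5.76 cm < r < 9.51 cm).
Only the shell between 5.76 cm and r is enclosed: Q_enc = ρ·(4π/3)(r³ − a³) = (-1.54×10^-4)·(4π/3)·((0.0765)³ − (0.0576)³) = -1.655×10^-7 C.
Gauss's law: E·4πr² = Q_enc/ε₀.
E = |Q_enc|/(4πε₀r²) = (1.655e-7)/(4π·8.85×10^-12·(0.0765)²) = 2.54e5 N/C.

|E| = 2.54×10^5 N/C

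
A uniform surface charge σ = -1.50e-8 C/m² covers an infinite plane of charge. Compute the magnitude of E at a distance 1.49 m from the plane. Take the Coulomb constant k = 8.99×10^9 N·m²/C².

The symmetry is planar: E is normal to the sheet and the same magnitude on both sides. Take a pillbox straddling the sheet with end-cap area A.
Only the two end caps contribute flux: Φ = 2EA. With Q_enc = σA, Gauss's law gives E = |σ|/(2ε₀).
E = 2πk|σ| = 2π(8.99×10^9)(1.50e-8) = 847 N/C.

|E| ≈ 847 N/C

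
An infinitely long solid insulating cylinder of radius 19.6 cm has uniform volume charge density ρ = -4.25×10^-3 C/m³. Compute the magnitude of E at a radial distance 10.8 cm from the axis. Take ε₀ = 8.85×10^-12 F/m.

Take a coaxial cylindrical Gaussian surface of radius r = 10.8 cm and length L (r < R).
Enclosed charge per unit length: λ_enc = ρ·πr² = (-4.25×10^-3)π(0.108)² = -1.557×10^-4 C/m.
Gauss's law: E·2πrL = λ_enc L/ε₀.
E = |λ_enc|/(2πε₀r) = (1.557×10^-4)/(2π·8.85×10^-12·0.108) = 2.59×10^7 N/C.

|E| ≈ 2.59e7 V/m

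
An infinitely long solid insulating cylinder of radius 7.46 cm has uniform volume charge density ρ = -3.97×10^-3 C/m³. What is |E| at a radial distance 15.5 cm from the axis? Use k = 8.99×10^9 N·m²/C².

8.05×10^6 V/m

Coaxial Gaussian cylinder, radius r = 15.5 cm, length L (r > 7.46 cm, full cross-section enclosed).
λ_enc = ρ·πR² = (-3.97×10^-3)π(0.0746)² = -6.941×10^-5 C/m.
Applying ∮E·dA = Q_enc/ε₀ with the end caps contributing no flux:
E = 2k|λ_enc|/r = 2(8.99×10^9)(6.941×10^-5)/(0.155) = 8.05×10^6 N/C.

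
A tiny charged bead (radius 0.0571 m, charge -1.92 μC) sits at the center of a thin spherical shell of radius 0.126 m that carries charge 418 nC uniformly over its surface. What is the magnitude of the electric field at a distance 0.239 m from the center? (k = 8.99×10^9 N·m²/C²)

Use a concentric Gaussian sphere at r = 0.239 m (r > 0.126 m, enclosing both).
Q_enc = (-1.92 μC) + (418 nC) = -1.502e-6 C.
Applying ∮E·dA = Q_enc/ε₀ with Φ = E(4πr²):
E = k|Q_enc|/r² = (8.99×10^9)(1.502×10^-6)/(0.239)² = 2.36×10^5 N/C.

E ≈ 2.36×10^5 N/C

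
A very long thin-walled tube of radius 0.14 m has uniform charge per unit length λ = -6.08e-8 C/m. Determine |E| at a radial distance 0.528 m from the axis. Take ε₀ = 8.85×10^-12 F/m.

By cylindrical symmetry E is radial; use a coaxial Gaussian cylinder of radius 0.528 m and length L (r > 0.14 m).
The full line charge is enclosed: λ_enc = -6.08×10^-8 C/m.
Since E is radial and uniform over the curved surface, Φ = E·2πrL = Q_enc/ε₀ = λ_enc L/ε₀.
E = |λ_enc|/(2πε₀r) = (6.08×10^-8)/(2π·8.85×10^-12·0.528) = 2.07e3 N/C.

2.07×10^3 V/m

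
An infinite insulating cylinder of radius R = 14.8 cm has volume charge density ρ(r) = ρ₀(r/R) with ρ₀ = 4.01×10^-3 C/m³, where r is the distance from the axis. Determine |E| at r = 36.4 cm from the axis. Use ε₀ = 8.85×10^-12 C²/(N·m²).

|E| ≈ 9.09e6 V/m

Choose a coaxial cylinder of radius r = 36.4 cm (arbitrary length L) as the Gaussian surface (r > R, full charge per length enclosed).
λ_enc = 2π ∫₀^R ρ₀(r'/R)^1 r' dr' = 2πρ₀R²/3 = 1.84e-4 C/m.
By Gauss's law (flux through the curved wall only), E·2πrL = λ_enc L/ε₀.
E = |λ_enc|/(2πε₀r) = (1.84×10^-4)/(2π·8.85×10^-12·0.364) = 9.09×10^6 N/C.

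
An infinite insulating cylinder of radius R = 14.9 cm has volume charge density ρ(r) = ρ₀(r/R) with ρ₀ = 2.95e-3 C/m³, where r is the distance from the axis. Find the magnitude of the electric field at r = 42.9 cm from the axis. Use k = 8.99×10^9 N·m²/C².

Coaxial Gaussian cylinder, radius r = 42.9 cm, length L (r > R, full charge per length enclosed).
λ_enc = 2π ∫₀^R ρ₀(r'/R)^1 r' dr' = 2πρ₀R²/3 = 1.372×10^-4 C/m.
Applying ∮E·dA = Q_enc/ε₀ with the end caps contributing no flux:
E = 2k|λ_enc|/r = 2(8.99×10^9)(1.372×10^-4)/(0.429) = 5.75×10^6 N/C.

E ≈ 5.75e6 V/m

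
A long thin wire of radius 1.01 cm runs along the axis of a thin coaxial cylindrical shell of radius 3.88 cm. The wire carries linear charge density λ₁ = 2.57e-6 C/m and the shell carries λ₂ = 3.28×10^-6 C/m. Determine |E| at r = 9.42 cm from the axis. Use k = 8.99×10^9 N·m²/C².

By cylindrical symmetry E is radial; use a coaxial Gaussian cylinder of radius 9.42 cm and length L (r > 3.88 cm, enclosing both).
λ_enc = λ₁ + λ₂ = (2.57×10^-6) + (3.28×10^-6) = 5.85×10^-6 C/m.
Gauss's law: E·2πrL = λ_enc L/ε₀.
E = 2k|λ_enc|/r = 2(8.99×10^9)(5.85×10^-6)/(0.0942) = 1.12e6 N/C.

E = 1.12×10^6 V/m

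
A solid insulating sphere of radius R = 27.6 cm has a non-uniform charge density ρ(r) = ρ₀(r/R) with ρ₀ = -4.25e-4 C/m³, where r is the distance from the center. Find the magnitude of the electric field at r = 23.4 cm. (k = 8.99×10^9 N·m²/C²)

By spherical symmetry E is radial; choose a Gaussian sphere of radius r = 23.4 cm (r < R).
Integrate the density: Q_enc = 4π ∫₀^r ρ₀(r'/R)^1 r'² dr' = 4πρ₀ r^4/(4·R) = -1.45×10^-5 C.
Gauss's law: E·4πr² = Q_enc/ε₀.
E = k|Q_enc|/r² = (8.99×10^9)(1.45×10^-5)/(0.234)² = 2.38×10^6 N/C.

E = 2.38×10^6 N/C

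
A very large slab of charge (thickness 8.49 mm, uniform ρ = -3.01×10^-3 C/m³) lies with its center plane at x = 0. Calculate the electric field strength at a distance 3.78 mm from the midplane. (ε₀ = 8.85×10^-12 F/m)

By symmetry E is perpendicular to the slab. A Gaussian pillbox from −3.78 mm to +3.78 mm (face area A) lies entirely within the slab.
Q_enc = ρ·(2x)·A and flux = 2EA, so 2EA = 2ρxA/ε₀ ⇒ E = |ρ|x/ε₀.
E = (3.01e-3)(0.00378)/(8.85×10^-12) = 1.29e6 N/C.

|E| = 1.29e6 N/C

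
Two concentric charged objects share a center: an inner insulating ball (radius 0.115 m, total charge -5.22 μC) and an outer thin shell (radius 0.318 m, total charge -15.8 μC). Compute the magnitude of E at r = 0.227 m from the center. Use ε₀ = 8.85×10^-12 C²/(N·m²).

By spherical symmetry E is radial; choose a Gaussian sphere of radius r = 0.227 m (between the bodies, 0.115 m < r < 0.318 m).
Only the inner charge is enclosed; the outer shell contributes nothing inside itself. Q_enc = -5.22 μC = -5.22e-6 C.
Applying ∮E·dA = Q_enc/ε₀ with Φ = E(4πr²):
E = |Q_enc|/(4πε₀r²) = (5.22×10^-6)/(4π·8.85×10^-12·(0.227)²) = 9.11e5 N/C.

|E| = 9.11e5 V/m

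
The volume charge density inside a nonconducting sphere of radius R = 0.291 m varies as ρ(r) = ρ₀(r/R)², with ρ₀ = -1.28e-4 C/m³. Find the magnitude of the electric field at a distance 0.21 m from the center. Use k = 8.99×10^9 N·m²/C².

|E| ≈ 3.16×10^5 V/m

Use a concentric Gaussian sphere at r = 0.21 m (r < R).
Integrate the density: Q_enc = 4π ∫₀^r ρ₀(r'/R)^2 r'² dr' = 4πρ₀ r^5/(5·R²) = -1.552×10^-6 C.
Applying ∮E·dA = Q_enc/ε₀ with Φ = E(4πr²):
E = k|Q_enc|/r² = (8.99×10^9)(1.552e-6)/(0.21)² = 3.16×10^5 N/C.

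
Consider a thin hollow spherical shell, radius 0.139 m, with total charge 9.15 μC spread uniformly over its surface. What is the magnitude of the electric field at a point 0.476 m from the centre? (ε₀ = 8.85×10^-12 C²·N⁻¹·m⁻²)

Use a concentric Gaussian sphere at r = 0.476 m (r > 0.139 m).
The entire shell is enclosed: Q_enc = 9.15×10^-6 C.
Applying ∮E·dA = Q_enc/ε₀ with Φ = E(4πr²):
E = |Q_enc|/(4πε₀r²) = (9.15×10^-6)/(4π·8.85×10^-12·(0.476)²) = 3.63e5 N/C.

3.63×10^5 N/C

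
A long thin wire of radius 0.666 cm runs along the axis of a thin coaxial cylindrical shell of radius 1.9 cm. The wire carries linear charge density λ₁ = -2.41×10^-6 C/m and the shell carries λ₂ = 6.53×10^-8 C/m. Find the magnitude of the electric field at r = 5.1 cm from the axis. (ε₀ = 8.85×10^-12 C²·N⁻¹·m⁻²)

E = 8.27×10^5 N/C

Choose a coaxial cylinder of radius r = 5.1 cm (arbitrary length L) as the Gaussian surface (r > 1.9 cm, enclosing both).
λ_enc = λ₁ + λ₂ = (-2.41×10^-6) + (6.53e-8) = -2.345×10^-6 C/m.
Gauss's law: E·2πrL = λ_enc L/ε₀.
E = |λ_enc|/(2πε₀r) = (2.345×10^-6)/(2π·8.85×10^-12·0.051) = 8.27×10^5 N/C.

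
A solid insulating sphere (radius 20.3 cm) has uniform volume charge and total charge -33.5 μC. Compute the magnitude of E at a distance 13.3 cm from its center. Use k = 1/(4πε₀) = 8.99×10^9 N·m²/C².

Take a concentric spherical Gaussian surface of radius r = 13.3 cm (r < R).
For a uniform sphere the enclosed fraction is (r/R)³, so Q_enc = (-33.5 μC)(0.133/0.203)³ = -9.421e-6 C.
Gauss's law: E·4πr² = Q_enc/ε₀.
E = k|Q_enc|/r² = (8.99×10^9)(9.421e-6)/(0.133)² = 4.79e6 N/C.

|E| = 4.79×10^6 V/m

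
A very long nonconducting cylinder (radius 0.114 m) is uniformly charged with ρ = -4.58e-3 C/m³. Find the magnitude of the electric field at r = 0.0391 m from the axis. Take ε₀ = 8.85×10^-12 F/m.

Choose a coaxial cylinder of radius r = 0.0391 m (arbitrary length L) as the Gaussian surface (r < R).
Charge inside radius r per length L is ρ·πr²·L, so λ_enc = ρπr² = -2.20×10^-5 C/m.
Since E is radial and uniform over the curved surface, Φ = E·2πrL = Q_enc/ε₀ = λ_enc L/ε₀.
E = |λ_enc|/(2πε₀r) = (2.20e-5)/(2π·8.85×10^-12·0.0391) = 1.01×10^7 N/C.

|E| ≈ 1.01×10^7 V/m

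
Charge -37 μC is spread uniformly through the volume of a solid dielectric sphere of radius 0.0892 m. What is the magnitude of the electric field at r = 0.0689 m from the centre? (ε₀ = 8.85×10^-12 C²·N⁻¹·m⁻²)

E ≈ 3.23e7 N/C

Symmetry ⇒ E = E(r) r̂. Gaussian sphere of radius r = 0.0689 m (r < R).
Only the charge within r is enclosed: Q_enc = Q·(r/R)³ = (-37 μC)·(0.0689 m/0.0892 m)³ = -1.705e-5 C.
Applying ∮E·dA = Q_enc/ε₀ with Φ = E(4πr²):
E = |Q_enc|/(4πε₀r²) = (1.705×10^-5)/(4π·8.85×10^-12·(0.0689)²) = 3.23×10^7 N/C.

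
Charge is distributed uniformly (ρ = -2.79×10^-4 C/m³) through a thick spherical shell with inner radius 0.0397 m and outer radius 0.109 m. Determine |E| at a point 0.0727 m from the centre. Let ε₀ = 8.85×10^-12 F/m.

Use a concentric Gaussian sphere at r = 0.0727 m (within the shell material, 0.0397 m < r < 0.109 m).
Only the shell between 0.0397 m and r is enclosed: Q_enc = ρ·(4π/3)(r³ − a³) = (-2.79×10^-4)·(4π/3)·((0.0727)³ − (0.0397)³) = -3.759e-7 C.
Since E is radial and uniform over the Gaussian sphere, Φ = E·4πr² = Q_enc/ε₀.
E = |Q_enc|/(4πε₀r²) = (3.759e-7)/(4π·8.85×10^-12·(0.0727)²) = 6.40e5 N/C.

|E| ≈ 6.40×10^5 N/C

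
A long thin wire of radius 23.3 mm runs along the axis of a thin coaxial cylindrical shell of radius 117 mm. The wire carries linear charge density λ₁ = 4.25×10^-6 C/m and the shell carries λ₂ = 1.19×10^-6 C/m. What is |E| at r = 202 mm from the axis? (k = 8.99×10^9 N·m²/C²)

4.84e5 V/m

By cylindrical symmetry E is radial; use a coaxial Gaussian cylinder of radius 202 mm and length L (r > 117 mm, enclosing both).
λ_enc = λ₁ + λ₂ = (4.25e-6) + (1.19×10^-6) = 5.44×10^-6 C/m.
Since E is radial and uniform over the curved surface, Φ = E·2πrL = Q_enc/ε₀ = λ_enc L/ε₀.
E = 2k|λ_enc|/r = 2(8.99×10^9)(5.44e-6)/(0.202) = 4.84e5 N/C.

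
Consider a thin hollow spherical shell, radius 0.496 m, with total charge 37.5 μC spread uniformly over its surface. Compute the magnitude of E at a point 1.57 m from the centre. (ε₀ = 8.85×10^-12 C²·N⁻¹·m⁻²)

E ≈ 1.37×10^5 N/C

Use a concentric Gaussian sphere at r = 1.57 m (r > 0.496 m).
The entire shell is enclosed: Q_enc = 3.75×10^-5 C.
Since E is radial and uniform over the Gaussian sphere, Φ = E·4πr² = Q_enc/ε₀.
E = |Q_enc|/(4πε₀r²) = (3.75×10^-5)/(4π·8.85×10^-12·(1.57)²) = 1.37×10^5 N/C.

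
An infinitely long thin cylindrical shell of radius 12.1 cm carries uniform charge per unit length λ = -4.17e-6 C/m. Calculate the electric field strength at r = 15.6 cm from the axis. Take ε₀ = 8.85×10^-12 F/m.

Take a coaxial cylindrical Gaussian surface of radius r = 15.6 cm and length L (r > 12.1 cm).
The full line charge is enclosed: λ_enc = -4.17×10^-6 C/m.
Since E is radial and uniform over the curved surface, Φ = E·2πrL = Q_enc/ε₀ = λ_enc L/ε₀.
E = |λ_enc|/(2πε₀r) = (4.17×10^-6)/(2π·8.85×10^-12·0.156) = 4.81e5 N/C.

E = 4.81×10^5 N/C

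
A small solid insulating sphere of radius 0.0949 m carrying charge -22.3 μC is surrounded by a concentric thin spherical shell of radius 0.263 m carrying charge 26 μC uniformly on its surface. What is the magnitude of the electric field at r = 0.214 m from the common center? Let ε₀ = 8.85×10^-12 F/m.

Use a concentric Gaussian sphere at r = 0.214 m (between the bodies, 0.0949 m < r < 0.263 m).
The shell at 0.263 m lies outside the Gaussian surface, so Q_enc = -22.3 μC = -2.23e-5 C.
Applying ∮E·dA = Q_enc/ε₀ with Φ = E(4πr²):
E = |Q_enc|/(4πε₀r²) = (2.23×10^-5)/(4π·8.85×10^-12·(0.214)²) = 4.38×10^6 N/C.

|E| ≈ 4.38e6 V/m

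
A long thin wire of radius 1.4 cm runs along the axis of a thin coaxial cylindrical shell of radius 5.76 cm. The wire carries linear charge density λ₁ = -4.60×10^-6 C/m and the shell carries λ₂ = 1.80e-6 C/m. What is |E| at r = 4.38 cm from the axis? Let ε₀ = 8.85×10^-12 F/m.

|E| ≈ 1.89e6 V/m

Take a coaxial cylindrical Gaussian surface of radius r = 4.38 cm and length L (between the conductors, 1.4 cm < r < 5.76 cm).
The shell at 5.76 cm lies outside the Gaussian surface, so λ_enc = λ₁ = -4.60×10^-6 C/m.
Since E is radial and uniform over the curved surface, Φ = E·2πrL = Q_enc/ε₀ = λ_enc L/ε₀.
E = |λ_enc|/(2πε₀r) = (4.60×10^-6)/(2π·8.85×10^-12·0.0438) = 1.89×10^6 N/C.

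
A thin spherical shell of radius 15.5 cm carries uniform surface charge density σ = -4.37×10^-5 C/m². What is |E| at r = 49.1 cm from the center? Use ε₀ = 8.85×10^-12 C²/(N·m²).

Take a concentric spherical Gaussian surface of radius r = 49.1 cm (r > 15.5 cm).
The entire shell is enclosed: Q_enc = σ·4πR² = (-4.37×10^-5)·4π·(0.155)² = -1.319×10^-5 C.
Since E is radial and uniform over the Gaussian sphere, Φ = E·4πr² = Q_enc/ε₀.
E = |Q_enc|/(4πε₀r²) = (1.319e-5)/(4π·8.85×10^-12·(0.491)²) = 4.92e5 N/C.

E ≈ 4.92e5 V/m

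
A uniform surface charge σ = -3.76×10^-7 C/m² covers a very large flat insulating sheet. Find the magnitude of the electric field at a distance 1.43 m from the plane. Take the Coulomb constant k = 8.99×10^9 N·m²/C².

E = 2.12e4 V/m

The symmetry is planar: E is normal to the sheet and the same magnitude on both sides. Take a pillbox straddling the sheet with end-cap area A.
Only the two end caps contribute flux: Φ = 2EA. With Q_enc = σA, Gauss's law gives E = |σ|/(2ε₀).
E = 2πk|σ| = 2π(8.99×10^9)(3.76×10^-7) = 2.12e4 N/C.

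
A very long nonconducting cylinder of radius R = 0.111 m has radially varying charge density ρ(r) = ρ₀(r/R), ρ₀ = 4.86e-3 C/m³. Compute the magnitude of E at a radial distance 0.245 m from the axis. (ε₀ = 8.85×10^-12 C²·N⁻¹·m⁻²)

Take a coaxial cylindrical Gaussian surface of radius r = 0.245 m and length L (r > R, full charge per length enclosed).
λ_enc = 2π ∫₀^R ρ₀(r'/R)^1 r' dr' = 2πρ₀R²/3 = 1.254×10^-4 C/m.
Gauss's law: E·2πrL = λ_enc L/ε₀.
E = |λ_enc|/(2πε₀r) = (1.254×10^-4)/(2π·8.85×10^-12·0.245) = 9.21e6 N/C.

|E| = 9.21e6 N/C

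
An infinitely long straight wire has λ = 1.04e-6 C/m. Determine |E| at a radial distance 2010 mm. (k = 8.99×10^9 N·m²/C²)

9.30×10^3 N/C

Take a coaxial cylindrical Gaussian surface of radius r = 2010 mm and length L.
Q_enc = λL, so λ_enc = 1.04×10^-6 C/m.
Gauss's law: E·2πrL = λ_enc L/ε₀.
E = 2k|λ_enc|/r = 2(8.99×10^9)(1.04×10^-6)/(2.01) = 9.30e3 N/C.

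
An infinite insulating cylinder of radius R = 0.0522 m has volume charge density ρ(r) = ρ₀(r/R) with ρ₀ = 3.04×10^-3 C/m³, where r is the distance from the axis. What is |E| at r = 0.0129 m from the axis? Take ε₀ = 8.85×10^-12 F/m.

3.65e5 N/C

Take a coaxial cylindrical Gaussian surface of radius r = 0.0129 m and length L (r < R).
Integrating ρ over the cross-section to radius r: λ_enc = (2πρ₀/R) ∫₀^r r'^2 dr' = 2πρ₀ r^3/(3·R) = 2.618×10^-7 C/m.
Since E is radial and uniform over the curved surface, Φ = E·2πrL = Q_enc/ε₀ = λ_enc L/ε₀.
E = |λ_enc|/(2πε₀r) = (2.618×10^-7)/(2π·8.85×10^-12·0.0129) = 3.65e5 N/C.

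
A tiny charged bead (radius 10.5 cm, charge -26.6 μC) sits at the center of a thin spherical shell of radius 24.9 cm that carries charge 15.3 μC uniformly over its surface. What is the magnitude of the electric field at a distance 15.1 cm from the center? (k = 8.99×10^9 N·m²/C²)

1.05e7 N/C

Take a concentric spherical Gaussian surface of radius r = 15.1 cm (between the bodies, 10.5 cm < r < 24.9 cm).
The shell at 24.9 cm lies outside the Gaussian surface, so Q_enc = -26.6 μC = -2.66×10^-5 C.
Since E is radial and uniform over the Gaussian sphere, Φ = E·4πr² = Q_enc/ε₀.
E = k|Q_enc|/r² = (8.99×10^9)(2.66×10^-5)/(0.151)² = 1.05e7 N/C.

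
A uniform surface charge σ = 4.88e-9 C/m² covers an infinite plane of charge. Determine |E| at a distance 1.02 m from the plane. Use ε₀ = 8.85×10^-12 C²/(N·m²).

Choose a cylindrical pillbox piercing the sheet, end faces (area A) parallel to it.
Flux Φ = 2EA and Q_enc = σA, so 2EA = σA/ε₀ ⇒ E = |σ|/(2ε₀), independent of distance.
E = |σ|/(2ε₀) = (4.88e-9)/(2·8.85×10^-12) = 276 N/C.

276 N/C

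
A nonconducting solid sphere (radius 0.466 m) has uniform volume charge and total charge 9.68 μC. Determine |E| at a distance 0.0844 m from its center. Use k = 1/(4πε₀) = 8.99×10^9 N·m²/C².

Use a concentric Gaussian sphere at r = 0.0844 m (r < R).
For a uniform sphere the enclosed fraction is (r/R)³, so Q_enc = (9.68 μC)(0.0844/0.466)³ = 5.751×10^-8 C.
Since E is radial and uniform over the Gaussian sphere, Φ = E·4πr² = Q_enc/ε₀.
E = k|Q_enc|/r² = (8.99×10^9)(5.751×10^-8)/(0.0844)² = 7.26×10^4 N/C.

|E| ≈ 7.26e4 N/C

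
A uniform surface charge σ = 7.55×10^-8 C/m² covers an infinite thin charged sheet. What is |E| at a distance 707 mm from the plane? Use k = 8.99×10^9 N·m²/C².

Choose a cylindrical pillbox piercing the sheet, end faces (area A) parallel to it.
Flux Φ = 2EA and Q_enc = σA, so 2EA = σA/ε₀ ⇒ E = |σ|/(2ε₀), independent of distance.
E = 2πk|σ| = 2π(8.99×10^9)(7.55×10^-8) = 4.26e3 N/C.

4.26×10^3 N/C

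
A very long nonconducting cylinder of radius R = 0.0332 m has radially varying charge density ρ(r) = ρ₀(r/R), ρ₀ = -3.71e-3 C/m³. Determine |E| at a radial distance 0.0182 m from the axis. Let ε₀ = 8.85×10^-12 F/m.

Take a coaxial cylindrical Gaussian surface of radius r = 0.0182 m and length L (r < R).
Integrating ρ over the cross-section to radius r: λ_enc = (2πρ₀/R) ∫₀^r r'^2 dr' = 2πρ₀ r^3/(3·R) = -1.411e-6 C/m.
Since E is radial and uniform over the curved surface, Φ = E·2πrL = Q_enc/ε₀ = λ_enc L/ε₀.
E = |λ_enc|/(2πε₀r) = (1.411×10^-6)/(2π·8.85×10^-12·0.0182) = 1.39×10^6 N/C.

1.39e6 N/C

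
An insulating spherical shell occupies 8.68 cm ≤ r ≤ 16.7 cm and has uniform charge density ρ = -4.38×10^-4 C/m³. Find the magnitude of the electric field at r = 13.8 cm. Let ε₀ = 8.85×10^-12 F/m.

E ≈ 1.71×10^6 V/m

Take a concentric spherical Gaussian surface of radius r = 13.8 cm (within the shell material, 8.68 cm < r < 16.7 cm).
Enclosed charge is the volume from a to r: Q_enc = (4π/3)ρ(r³ − a³) = -3.622×10^-6 C.
Gauss's law: E·4πr² = Q_enc/ε₀.
E = |Q_enc|/(4πε₀r²) = (3.622×10^-6)/(4π·8.85×10^-12·(0.138)²) = 1.71e6 N/C.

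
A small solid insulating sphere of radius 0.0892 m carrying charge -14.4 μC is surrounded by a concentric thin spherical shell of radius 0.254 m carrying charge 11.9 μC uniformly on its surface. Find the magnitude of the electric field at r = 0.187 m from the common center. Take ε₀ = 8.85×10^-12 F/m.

Symmetry ⇒ E = E(r) r̂. Gaussian sphere of radius r = 0.187 m (between the bodies, 0.0892 m < r < 0.254 m).
The shell at 0.254 m lies outside the Gaussian surface, so Q_enc = -14.4 μC = -1.44e-5 C.
Since E is radial and uniform over the Gaussian sphere, Φ = E·4πr² = Q_enc/ε₀.
E = |Q_enc|/(4πε₀r²) = (1.44×10^-5)/(4π·8.85×10^-12·(0.187)²) = 3.70e6 N/C.

|E| ≈ 3.70×10^6 V/m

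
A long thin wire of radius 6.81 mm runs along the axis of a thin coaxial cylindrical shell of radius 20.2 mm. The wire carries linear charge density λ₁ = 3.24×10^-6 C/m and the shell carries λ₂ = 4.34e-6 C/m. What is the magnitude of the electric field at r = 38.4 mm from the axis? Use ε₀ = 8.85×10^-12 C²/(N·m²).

3.55×10^6 V/m

Choose a coaxial cylinder of radius r = 38.4 mm (arbitrary length L) as the Gaussian surface (r > 20.2 mm, enclosing both).
λ_enc = λ₁ + λ₂ = (3.24×10^-6) + (4.34e-6) = 7.58e-6 C/m.
By Gauss's law (flux through the curved wall only), E·2πrL = λ_enc L/ε₀.
E = |λ_enc|/(2πε₀r) = (7.58e-6)/(2π·8.85×10^-12·0.0384) = 3.55×10^6 N/C.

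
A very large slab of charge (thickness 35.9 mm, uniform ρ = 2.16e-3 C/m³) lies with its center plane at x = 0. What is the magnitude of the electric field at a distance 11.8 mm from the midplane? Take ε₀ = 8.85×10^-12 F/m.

E = 2.88×10^6 N/C

By symmetry E is perpendicular to the slab. A Gaussian pillbox from −11.8 mm to +11.8 mm (face area A) lies entirely within the slab.
Q_enc = ρ·(2x)·A and flux = 2EA, so 2EA = 2ρxA/ε₀ ⇒ E = |ρ|x/ε₀.
E = (2.16×10^-3)(0.0118)/(8.85×10^-12) = 2.88×10^6 N/C.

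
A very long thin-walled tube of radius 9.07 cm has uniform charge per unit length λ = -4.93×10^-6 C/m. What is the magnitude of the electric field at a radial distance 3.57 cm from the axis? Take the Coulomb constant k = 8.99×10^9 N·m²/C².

By cylindrical symmetry E is radial; use a coaxial Gaussian cylinder of radius 3.57 cm and length L (r < 9.07 cm, inside the shell).
No charge is enclosed, so Gauss's law gives E·2πrL = 0 ⇒ E = 0.

E = 0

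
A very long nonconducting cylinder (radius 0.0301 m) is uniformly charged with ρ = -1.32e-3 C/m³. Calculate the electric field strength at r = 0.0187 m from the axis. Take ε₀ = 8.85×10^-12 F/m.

|E| ≈ 1.39e6 N/C

Choose a coaxial cylinder of radius r = 0.0187 m (arbitrary length L) as the Gaussian surface (r < R).
Enclosed charge per unit length: λ_enc = ρ·πr² = (-1.32×10^-3)π(0.0187)² = -1.45×10^-6 C/m.
Since E is radial and uniform over the curved surface, Φ = E·2πrL = Q_enc/ε₀ = λ_enc L/ε₀.
E = |λ_enc|/(2πε₀r) = (1.45×10^-6)/(2π·8.85×10^-12·0.0187) = 1.39e6 N/C.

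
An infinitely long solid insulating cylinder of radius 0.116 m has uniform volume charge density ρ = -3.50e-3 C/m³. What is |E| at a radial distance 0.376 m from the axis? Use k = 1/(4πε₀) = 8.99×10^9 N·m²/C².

Coaxial Gaussian cylinder, radius r = 0.376 m, length L (r > 0.116 m, full cross-section enclosed).
λ_enc = ρ·πR² = (-3.50e-3)π(0.116)² = -1.48e-4 C/m.
Applying ∮E·dA = Q_enc/ε₀ with the end caps contributing no flux:
E = 2k|λ_enc|/r = 2(8.99×10^9)(1.48×10^-4)/(0.376) = 7.08×10^6 N/C.

|E| = 7.08e6 N/C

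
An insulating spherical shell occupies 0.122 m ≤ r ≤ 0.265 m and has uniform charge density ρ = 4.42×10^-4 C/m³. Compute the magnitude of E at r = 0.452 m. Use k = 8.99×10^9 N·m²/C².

|E| ≈ 1.37e6 V/m

By spherical symmetry E is radial; choose a Gaussian sphere of radius r = 0.452 m (r > 0.265 m, enclosing the whole shell).
Q_enc = ρ·(4π/3)(b³ − a³) = (4.42×10^-4)·(4π/3)·((0.265)³ − (0.122)³) = 3.109e-5 C.
Since E is radial and uniform over the Gaussian sphere, Φ = E·4πr² = Q_enc/ε₀.
E = k|Q_enc|/r² = (8.99×10^9)(3.109×10^-5)/(0.452)² = 1.37×10^6 N/C.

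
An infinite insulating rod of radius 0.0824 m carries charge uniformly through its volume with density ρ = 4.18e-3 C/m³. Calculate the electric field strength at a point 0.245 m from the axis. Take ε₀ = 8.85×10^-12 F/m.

E ≈ 6.54e6 N/C

Choose a coaxial cylinder of radius r = 0.245 m (arbitrary length L) as the Gaussian surface (r > 0.0824 m, full cross-section enclosed).
λ_enc = ρ·πR² = (4.18×10^-3)π(0.0824)² = 8.916×10^-5 C/m.
By Gauss's law (flux through the curved wall only), E·2πrL = λ_enc L/ε₀.
E = |λ_enc|/(2πε₀r) = (8.916×10^-5)/(2π·8.85×10^-12·0.245) = 6.54×10^6 N/C.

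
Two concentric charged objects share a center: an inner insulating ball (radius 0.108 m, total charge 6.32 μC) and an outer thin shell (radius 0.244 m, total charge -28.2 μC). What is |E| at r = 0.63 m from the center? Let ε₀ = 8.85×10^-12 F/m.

Use a concentric Gaussian sphere at r = 0.63 m (r > 0.244 m, enclosing both).
Q_enc = (6.32 μC) + (-28.2 μC) = -2.188×10^-5 C.
By Gauss's law, ∮E·dA = E·4πr² = Q_enc/ε₀.
E = |Q_enc|/(4πε₀r²) = (2.188×10^-5)/(4π·8.85×10^-12·(0.63)²) = 4.96e5 N/C.

E = 4.96×10^5 N/C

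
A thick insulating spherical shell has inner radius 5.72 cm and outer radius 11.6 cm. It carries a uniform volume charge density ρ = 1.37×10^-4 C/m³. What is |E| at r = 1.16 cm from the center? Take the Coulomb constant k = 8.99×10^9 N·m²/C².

|E| = 0 N/C

Symmetry ⇒ E = E(r) r̂. Gaussian sphere of radius r = 1.16 cm (r < 5.72 cm, inside the empty cavity).
No charge is enclosed, so by Gauss's law E·4πr² = 0 ⇒ E = 0.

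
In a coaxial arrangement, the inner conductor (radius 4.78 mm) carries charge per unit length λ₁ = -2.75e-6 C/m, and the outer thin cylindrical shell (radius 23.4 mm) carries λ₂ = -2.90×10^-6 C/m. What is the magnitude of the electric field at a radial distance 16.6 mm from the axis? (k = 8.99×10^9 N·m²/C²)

By cylindrical symmetry E is radial; use a coaxial Gaussian cylinder of radius 16.6 mm and length L (between the conductors, 4.78 mm < r < 23.4 mm).
The shell at 23.4 mm lies outside the Gaussian surface, so λ_enc = λ₁ = -2.75×10^-6 C/m.
By Gauss's law (flux through the curved wall only), E·2πrL = λ_enc L/ε₀.
E = 2k|λ_enc|/r = 2(8.99×10^9)(2.75×10^-6)/(0.0166) = 2.98×10^6 N/C.

2.98×10^6 N/C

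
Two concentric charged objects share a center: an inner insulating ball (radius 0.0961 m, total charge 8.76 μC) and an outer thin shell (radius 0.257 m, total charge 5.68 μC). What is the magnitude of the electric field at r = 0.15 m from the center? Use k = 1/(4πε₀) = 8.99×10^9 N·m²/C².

Take a concentric spherical Gaussian surface of radius r = 0.15 m (between the bodies, 0.0961 m < r < 0.257 m).
Only the inner charge is enclosed; the outer shell contributes nothing inside itself. Q_enc = 8.76 μC = 8.76e-6 C.
By Gauss's law, ∮E·dA = E·4πr² = Q_enc/ε₀.
E = k|Q_enc|/r² = (8.99×10^9)(8.76×10^-6)/(0.15)² = 3.50×10^6 N/C.

E = 3.50e6 V/m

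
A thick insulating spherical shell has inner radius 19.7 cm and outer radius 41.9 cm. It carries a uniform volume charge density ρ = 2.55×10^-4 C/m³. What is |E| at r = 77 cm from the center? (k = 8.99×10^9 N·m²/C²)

E ≈ 1.07×10^6 N/C

Symmetry ⇒ E = E(r) r̂. Gaussian sphere of radius r = 77 cm (r > 41.9 cm, enclosing the whole shell).
Q_enc = ρ·(4π/3)(b³ − a³) = (2.55e-4)·(4π/3)·((0.419)³ − (0.197)³) = 7.041×10^-5 C.
By Gauss's law, ∮E·dA = E·4πr² = Q_enc/ε₀.
E = k|Q_enc|/r² = (8.99×10^9)(7.041×10^-5)/(0.77)² = 1.07e6 N/C.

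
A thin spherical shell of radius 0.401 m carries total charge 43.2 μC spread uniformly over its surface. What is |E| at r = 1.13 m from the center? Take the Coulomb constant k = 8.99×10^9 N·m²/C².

Symmetry ⇒ E = E(r) r̂. Gaussian sphere of radius r = 1.13 m (r > 0.401 m).
The entire shell is enclosed: Q_enc = 4.32×10^-5 C.
Applying ∮E·dA = Q_enc/ε₀ with Φ = E(4πr²):
E = k|Q_enc|/r² = (8.99×10^9)(4.32×10^-5)/(1.13)² = 3.04×10^5 N/C.

|E| = 3.04×10^5 N/C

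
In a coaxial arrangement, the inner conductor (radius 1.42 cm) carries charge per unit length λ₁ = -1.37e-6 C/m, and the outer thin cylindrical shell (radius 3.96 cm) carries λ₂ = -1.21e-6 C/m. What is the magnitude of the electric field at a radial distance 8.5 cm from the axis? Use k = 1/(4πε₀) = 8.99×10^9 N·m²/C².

E = 5.46e5 N/C

By cylindrical symmetry E is radial; use a coaxial Gaussian cylinder of radius 8.5 cm and length L (r > 3.96 cm, enclosing both).
λ_enc = λ₁ + λ₂ = (-1.37e-6) + (-1.21×10^-6) = -2.58×10^-6 C/m.
Applying ∮E·dA = Q_enc/ε₀ with the end caps contributing no flux:
E = 2k|λ_enc|/r = 2(8.99×10^9)(2.58e-6)/(0.085) = 5.46×10^5 N/C.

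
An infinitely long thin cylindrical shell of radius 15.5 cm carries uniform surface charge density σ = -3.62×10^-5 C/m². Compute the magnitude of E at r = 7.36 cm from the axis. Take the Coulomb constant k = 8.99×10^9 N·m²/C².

Coaxial Gaussian cylinder, radius r = 7.36 cm, length L (r < 15.5 cm, inside the shell).
No charge is enclosed, so Gauss's law gives E·2πrL = 0 ⇒ E = 0.

E = 0 (no enclosed charge)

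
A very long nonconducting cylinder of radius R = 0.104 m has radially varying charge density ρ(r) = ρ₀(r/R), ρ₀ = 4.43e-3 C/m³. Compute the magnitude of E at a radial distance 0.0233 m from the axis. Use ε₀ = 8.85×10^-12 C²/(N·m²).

Coaxial Gaussian cylinder, radius r = 0.0233 m, length L (r < R).
Integrating ρ over the cross-section to radius r: λ_enc = (2πρ₀/R) ∫₀^r r'^2 dr' = 2πρ₀ r^3/(3·R) = 1.128×10^-6 C/m.
Gauss's law: E·2πrL = λ_enc L/ε₀.
E = |λ_enc|/(2πε₀r) = (1.128×10^-6)/(2π·8.85×10^-12·0.0233) = 8.71×10^5 N/C.

|E| = 8.71×10^5 N/C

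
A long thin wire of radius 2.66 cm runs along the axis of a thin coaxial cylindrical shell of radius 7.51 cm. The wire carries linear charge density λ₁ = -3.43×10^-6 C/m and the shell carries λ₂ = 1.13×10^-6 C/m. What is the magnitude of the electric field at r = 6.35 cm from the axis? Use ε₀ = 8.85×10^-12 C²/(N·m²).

Choose a coaxial cylinder of radius r = 6.35 cm (arbitrary length L) as the Gaussian surface (between the conductors, 2.66 cm < r < 7.51 cm).
The shell at 7.51 cm lies outside the Gaussian surface, so λ_enc = λ₁ = -3.43e-6 C/m.
Gauss's law: E·2πrL = λ_enc L/ε₀.
E = |λ_enc|/(2πε₀r) = (3.43×10^-6)/(2π·8.85×10^-12·0.0635) = 9.71e5 N/C.

|E| ≈ 9.71e5 V/m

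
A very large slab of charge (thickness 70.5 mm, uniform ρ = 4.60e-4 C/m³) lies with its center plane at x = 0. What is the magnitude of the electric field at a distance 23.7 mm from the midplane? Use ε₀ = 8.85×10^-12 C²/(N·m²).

E ≈ 1.23×10^6 V/m

By symmetry E is perpendicular to the slab. A Gaussian pillbox from −23.7 mm to +23.7 mm (face area A) lies entirely within the slab.
Q_enc = ρ·(2x)·A and flux = 2EA, so 2EA = 2ρxA/ε₀ ⇒ E = |ρ|x/ε₀.
E = (4.60×10^-4)(0.0237)/(8.85×10^-12) = 1.23×10^6 N/C.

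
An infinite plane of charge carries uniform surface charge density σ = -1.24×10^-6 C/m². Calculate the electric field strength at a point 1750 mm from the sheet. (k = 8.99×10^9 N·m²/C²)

The symmetry is planar: E is normal to the sheet and the same magnitude on both sides. Take a pillbox straddling the sheet with end-cap area A.
Only the two end caps contribute flux: Φ = 2EA. With Q_enc = σA, Gauss's law gives E = |σ|/(2ε₀).
E = 2πk|σ| = 2π(8.99×10^9)(1.24×10^-6) = 7.00e4 N/C.

|E| ≈ 7.00×10^4 V/m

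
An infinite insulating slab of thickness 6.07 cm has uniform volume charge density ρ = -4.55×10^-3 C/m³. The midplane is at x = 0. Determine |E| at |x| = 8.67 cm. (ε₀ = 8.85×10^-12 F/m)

The point |x| = 8.67 cm lies outside the slab (half-thickness 0.03035 m). A symmetric pillbox spanning the full slab encloses Q_enc = ρ·d·A.
Flux = 2EA ⇒ E = |ρ|d/(2ε₀), independent of distance outside.
E = (4.55×10^-3)(0.0607)/(2·8.85×10^-12) = 1.56e7 N/C.

1.56×10^7 V/m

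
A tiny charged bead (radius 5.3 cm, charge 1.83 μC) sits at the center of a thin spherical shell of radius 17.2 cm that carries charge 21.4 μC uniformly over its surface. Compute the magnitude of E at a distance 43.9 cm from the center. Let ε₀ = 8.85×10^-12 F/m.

1.08e6 N/C

Take a concentric spherical Gaussian surface of radius r = 43.9 cm (r > 17.2 cm, enclosing both).
Q_enc = (1.83 μC) + (21.4 μC) = 2.323×10^-5 C.
Gauss's law: E·4πr² = Q_enc/ε₀.
E = |Q_enc|/(4πε₀r²) = (2.323e-5)/(4π·8.85×10^-12·(0.439)²) = 1.08×10^6 N/C.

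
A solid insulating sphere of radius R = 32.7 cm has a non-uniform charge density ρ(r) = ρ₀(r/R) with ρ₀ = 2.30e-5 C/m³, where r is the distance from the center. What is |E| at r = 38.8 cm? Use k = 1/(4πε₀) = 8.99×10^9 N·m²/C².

|E| ≈ 1.51×10^5 V/m

Use a concentric Gaussian sphere at r = 38.8 cm (r > R, all charge enclosed).
Q_enc = 4π ∫₀^R ρ₀(r'/R)^1 r'² dr' = 4πρ₀R³/4 = 2.527e-6 C.
Gauss's law: E·4πr² = Q_enc/ε₀.
E = k|Q_enc|/r² = (8.99×10^9)(2.527×10^-6)/(0.388)² = 1.51×10^5 N/C.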